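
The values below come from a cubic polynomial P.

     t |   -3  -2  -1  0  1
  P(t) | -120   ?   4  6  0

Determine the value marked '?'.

The 4 known points determine the degree-3 polynomial uniquely.
Write P(t) = at^3 + bt^2 + ct + d. Substituting each data point gives a linear system:
  -27a + 9b - 3c + d = -120
  -a + b - c + d = 4
  d = 6
  a + b + c + d = 0
Solving the system yields a = 4, b = -4, c = -6, d = 6.
So P(t) = 4t^3 - 4t^2 - 6t + 6.
Then P(-2) = -30.

-30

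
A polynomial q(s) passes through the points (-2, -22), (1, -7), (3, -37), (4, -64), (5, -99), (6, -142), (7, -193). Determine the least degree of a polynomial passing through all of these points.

Divided differences on the nodes -2, 1, 3, 4, 5, 6, 7:
  order 0: -22  -7  -37  -64  -99  -142  -193
  order 1: 5  -15  -27  -35  -43  -51
  order 2: -4  -4  -4  -4  -4
  order 3: 0  0  0  0
  order 4: 0  0  0
  order 5: 0  0
  order 6: 0
The order-2 divided differences are all -4 (nonzero) and every higher order vanishes, so the data lies on a polynomial of degree exactly 2.

2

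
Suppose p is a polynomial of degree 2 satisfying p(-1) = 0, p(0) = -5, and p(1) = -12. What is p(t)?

Write p(t) = at^2 + bt + c. Substituting each data point gives a linear system:
  a - b + c = 0
  c = -5
  a + b + c = -12
Solving the system yields a = -1, b = -6, c = -5.
So p(t) = -t^2 - 6t - 5.
Check: p(0) = -5. ✓

p(t) = -t^2 - 6t - 5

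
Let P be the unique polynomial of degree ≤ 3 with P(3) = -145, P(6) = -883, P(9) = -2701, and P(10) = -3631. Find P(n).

P(n) = -3n^3 - 6n^2 - 3n - 1

Using the Lagrange interpolation formula with nodes 3, 6, 9, 10:
  L_0(n) = (n - 6)(n - 9)(n - 10) / -126
  L_1(n) = (n - 3)(n - 9)(n - 10) / 36
  L_2(n) = (n - 3)(n - 6)(n - 10) / -18
  L_3(n) = (n - 3)(n - 6)(n - 9) / 28
Then P(n) = -145·L_0(n) - 883·L_1(n) - 2701·L_2(n) - 3631·L_3(n).
Expanding and collecting terms gives P(n) = -3n^3 - 6n^2 - 3n - 1.
Check: P(10) = -3631. ✓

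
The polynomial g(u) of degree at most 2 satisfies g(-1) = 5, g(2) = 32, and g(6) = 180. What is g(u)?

g(u) = 4u^2 + 5u + 6

Write g(u) = au^2 + bu + c. Substituting each data point gives a linear system:
  a - b + c = 5
  4a + 2b + c = 32
  36a + 6b + c = 180
Solving the system yields a = 4, b = 5, c = 6.
So g(u) = 4u^2 + 5u + 6.
Check: g(6) = 180. ✓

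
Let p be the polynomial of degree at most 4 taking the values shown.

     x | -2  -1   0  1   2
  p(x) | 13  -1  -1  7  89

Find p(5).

Write p(x) = ax^4 + bx^3 + cx^2 + dx + e. Substituting each data point gives a linear system:
  16a - 8b + 4c - 2d + e = 13
  a - b + c - d + e = -1
  e = -1
  a + b + c + d + e = 7
  16a + 8b + 4c + 2d + e = 89
Solving the system yields a = 3, b = 5, c = 1, d = -1, e = -1.
So p(x) = 3x⁴ + 5x³ + x² - x - 1.
Then p(5) = 2519.

2519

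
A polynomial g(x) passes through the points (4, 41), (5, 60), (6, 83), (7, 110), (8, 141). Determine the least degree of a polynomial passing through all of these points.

Forward differences of the values at x = 4, 5, 6, 7, 8:
  g  : 41  60  83  110  141
  Δ  : 19  23  27  31
  Δ^2: 4  4  4
  Δ^3: 0  0
  Δ^4: 0
The second differences are constant (4) and nonzero, while all higher differences vanish, so the minimal degree is 2.

2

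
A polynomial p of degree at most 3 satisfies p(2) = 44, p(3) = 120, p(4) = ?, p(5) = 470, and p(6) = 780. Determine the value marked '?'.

256

The 4 known points determine the degree-3 polynomial uniquely.
Write p(u) = au^3 + bu^2 + cu + d. Substituting each data point gives a linear system:
  8a + 4b + 2c + d = 44
  27a + 9b + 3c + d = 120
  125a + 25b + 5c + d = 470
  216a + 36b + 6c + d = 780
Solving the system yields a = 3, b = 3, c = 4, d = 0.
So p(u) = 3u^3 + 3u^2 + 4u.
Then p(4) = 256.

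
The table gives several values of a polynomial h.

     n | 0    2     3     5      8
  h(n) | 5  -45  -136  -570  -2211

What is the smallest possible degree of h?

3

Divided differences on the nodes 0, 2, 3, 5, 8:
  order 0: 5  -45  -136  -570  -2211
  order 1: -25  -91  -217  -547
  order 2: -22  -42  -66
  order 3: -4  -4
  order 4: 0
The order-3 divided differences are all -4 (nonzero) and every higher order vanishes, so the data lies on a polynomial of degree exactly 3.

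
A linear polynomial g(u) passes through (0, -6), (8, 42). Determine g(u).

g(u) = 6u - 6

Using the Lagrange interpolation formula with nodes 0, 8:
  L_0(u) = (u - 8) / -8
  L_1(u) = u / 8
Then g(u) = -6·L_0(u) + 42·L_1(u).
Expanding and collecting terms gives g(u) = 6u - 6.
Check: g(0) = -6. ✓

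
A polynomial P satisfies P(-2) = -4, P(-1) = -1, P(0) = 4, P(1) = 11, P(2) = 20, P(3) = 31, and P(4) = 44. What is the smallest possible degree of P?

2

Forward differences of the values at s = -2, -1, 0, 1, 2, 3, 4:
  P  : -4  -1  4  11  20  31  44
  Δ  : 3  5  7  9  11  13
  Δ^2: 2  2  2  2  2
  Δ^3: 0  0  0  0
  Δ^4: 0  0  0
  Δ^5: 0  0
  Δ^6: 0
The second differences are constant (2) and nonzero, while all higher differences vanish, so the minimal degree is 2.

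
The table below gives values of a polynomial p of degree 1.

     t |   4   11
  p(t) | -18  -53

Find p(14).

Write p(t) = at + b. Substituting each data point gives a linear system:
  4a + b = -18
  11a + b = -53
Solving the system yields a = -5, b = 2.
So p(t) = -5t + 2.
Then p(14) = -68.

-68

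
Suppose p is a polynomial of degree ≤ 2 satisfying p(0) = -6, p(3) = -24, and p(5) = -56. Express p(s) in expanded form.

Write p(s) = as^2 + bs + c. Substituting each data point gives a linear system:
  c = -6
  9a + 3b + c = -24
  25a + 5b + c = -56
Solving the system yields a = -2, b = 0, c = -6.
So p(s) = -2s² - 6.
Check: p(0) = -6. ✓

p(s) = -2s^2 - 6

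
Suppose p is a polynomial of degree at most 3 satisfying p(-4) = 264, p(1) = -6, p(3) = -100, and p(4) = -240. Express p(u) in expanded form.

Write p(u) = au^3 + bu^2 + cu + d. Substituting each data point gives a linear system:
  -64a + 16b - 4c + d = 264
  a + b + c + d = -6
  27a + 9b + 3c + d = -100
  64a + 16b + 4c + d = -240
Solving the system yields a = -4, b = 1, c = 1, d = -4.
So p(u) = -4u³ + u² + u - 4.
Check: p(4) = -240. ✓

p(u) = -4u^3 + u^2 + u - 4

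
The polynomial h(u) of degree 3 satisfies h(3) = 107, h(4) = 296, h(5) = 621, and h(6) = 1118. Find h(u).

Write h(u) = au^3 + bu^2 + cu + d. Substituting each data point gives a linear system:
  27a + 9b + 3c + d = 107
  64a + 16b + 4c + d = 296
  125a + 25b + 5c + d = 621
  216a + 36b + 6c + d = 1118
Solving the system yields a = 6, b = -4, c = -5, d = -4.
So h(u) = 6u^3 - 4u^2 - 5u - 4.
Check: h(6) = 1118. ✓

h(u) = 6u^3 - 4u^2 - 5u - 4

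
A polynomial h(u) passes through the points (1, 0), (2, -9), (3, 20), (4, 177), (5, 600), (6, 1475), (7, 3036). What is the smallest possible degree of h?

Forward differences of the values at u = 1, 2, 3, 4, 5, 6, 7:
  h  : 0  -9  20  177  600  1475  3036
  Δ  : -9  29  157  423  875  1561
  Δ^2: 38  128  266  452  686
  Δ^3: 90  138  186  234
  Δ^4: 48  48  48
  Δ^5: 0  0
  Δ^6: 0
The fourth differences are constant (48) and nonzero, while all higher differences vanish, so the minimal degree is 4.

4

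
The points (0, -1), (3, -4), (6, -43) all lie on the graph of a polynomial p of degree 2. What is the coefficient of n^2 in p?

Write p(n) = an^2 + bn + c. Substituting each data point gives a linear system:
  c = -1
  9a + 3b + c = -4
  36a + 6b + c = -43
Solving the system yields a = -2, b = 5, c = -1.
So p(n) = -2n^2 + 5n - 1.
The leading coefficient is -2.

-2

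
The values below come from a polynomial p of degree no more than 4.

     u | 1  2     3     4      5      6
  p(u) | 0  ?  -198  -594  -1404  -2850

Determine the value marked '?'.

-42

On equispaced nodes a degree-4 polynomial has vanishing fifth forward difference, so
  - p(1) + 5·p(2) - 10·p(3) + 10·p(4) - 5·p(5) + p(6) = 0.
Substituting the known values and solving for p(2):
  5·p(2) = -210
  p(2) = -42.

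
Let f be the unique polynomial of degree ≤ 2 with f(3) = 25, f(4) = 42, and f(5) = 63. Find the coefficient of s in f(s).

Write f(s) = as^2 + bs + c. Substituting each data point gives a linear system:
  9a + 3b + c = 25
  16a + 4b + c = 42
  25a + 5b + c = 63
Solving the system yields a = 2, b = 3, c = -2.
So f(s) = 2s² + 3s - 2.
The coefficient of s is 3.

3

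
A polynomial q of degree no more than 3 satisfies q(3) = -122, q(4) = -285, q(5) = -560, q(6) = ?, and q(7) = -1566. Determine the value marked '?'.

On equispaced nodes a degree-3 polynomial has vanishing fourth forward difference, so
  q(3) - 4·q(4) + 6·q(5) - 4·q(6) + q(7) = 0.
Substituting the known values and solving for q(6):
  -4·q(6) = 3908
  q(6) = -977.

-977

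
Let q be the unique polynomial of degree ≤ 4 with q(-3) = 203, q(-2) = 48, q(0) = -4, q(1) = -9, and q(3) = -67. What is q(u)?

Write q(u) = au^4 + bu^3 + cu^2 + du + e. Substituting each data point gives a linear system:
  81a - 27b + 9c - 3d + e = 203
  16a - 8b + 4c - 2d + e = 48
  e = -4
  a + b + c + d + e = -9
  81a + 27b + 9c + 3d + e = -67
Solving the system yields a = 1, b = -5, c = -1, d = 0, e = -4.
So q(u) = u^4 - 5u^3 - u^2 - 4.
Check: q(-2) = 48. ✓

q(u) = u^4 - 5u^3 - u^2 - 4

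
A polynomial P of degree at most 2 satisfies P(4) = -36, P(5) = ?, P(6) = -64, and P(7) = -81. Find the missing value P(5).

-49

The 3 known points determine the degree-2 polynomial uniquely.
Write P(u) = au^2 + bu + c. Substituting each data point gives a linear system:
  16a + 4b + c = -36
  36a + 6b + c = -64
  49a + 7b + c = -81
Solving the system yields a = -1, b = -4, c = -4.
So P(u) = -u^2 - 4u - 4.
Then P(5) = -49.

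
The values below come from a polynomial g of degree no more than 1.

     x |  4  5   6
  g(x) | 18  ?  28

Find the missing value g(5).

23

On equispaced nodes a degree-1 polynomial has vanishing second forward difference, so
  g(4) - 2·g(5) + g(6) = 0.
Substituting the known values and solving for g(5):
  -2·g(5) = -46
  g(5) = 23.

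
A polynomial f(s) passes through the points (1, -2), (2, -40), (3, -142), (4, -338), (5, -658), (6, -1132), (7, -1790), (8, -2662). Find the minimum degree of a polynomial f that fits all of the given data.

3

Forward differences of the values at s = 1, 2, 3, 4, 5, 6, 7, 8:
  f  : -2  -40  -142  -338  -658  -1132  -1790  -2662
  Δ  : -38  -102  -196  -320  -474  -658  -872
  Δ^2: -64  -94  -124  -154  -184  -214
  Δ^3: -30  -30  -30  -30  -30
  Δ^4: 0  0  0  0
  Δ^5: 0  0  0
  Δ^6: 0  0
  Δ^7: 0
The third differences are constant (-30) and nonzero, while all higher differences vanish, so the minimal degree is 3.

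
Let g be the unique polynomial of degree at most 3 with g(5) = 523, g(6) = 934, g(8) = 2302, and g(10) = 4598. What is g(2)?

22

Using the Lagrange interpolation formula with nodes 5, 6, 8, 10:
  L_0(u) = (u - 6)(u - 8)(u - 10) / -15
  L_1(u) = (u - 5)(u - 8)(u - 10) / 8
  L_2(u) = (u - 5)(u - 6)(u - 10) / -12
  L_3(u) = (u - 5)(u - 6)(u - 8) / 40
Then g(u) = 523·L_0(u) + 934·L_1(u) + 2302·L_2(u) + 4598·L_3(u).
Expanding and collecting terms gives g(u) = 5u³ - 4u² - 2.
Evaluating at u = 2: g(2) = 22.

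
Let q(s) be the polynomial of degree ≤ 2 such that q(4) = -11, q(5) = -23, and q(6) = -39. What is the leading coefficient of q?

-2

Write q(s) = as^2 + bs + c. Substituting each data point gives a linear system:
  16a + 4b + c = -11
  25a + 5b + c = -23
  36a + 6b + c = -39
Solving the system yields a = -2, b = 6, c = -3.
So q(s) = -2s^2 + 6s - 3.
The leading coefficient is -2.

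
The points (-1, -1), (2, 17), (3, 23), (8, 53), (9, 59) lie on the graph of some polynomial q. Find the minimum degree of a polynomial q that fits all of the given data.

1

Divided differences on the nodes -1, 2, 3, 8, 9:
  order 0: -1  17  23  53  59
  order 1: 6  6  6  6
  order 2: 0  0  0
  order 3: 0  0
  order 4: 0
The order-1 divided differences are all 6 (nonzero) and every higher order vanishes, so the data lies on a polynomial of degree exactly 1.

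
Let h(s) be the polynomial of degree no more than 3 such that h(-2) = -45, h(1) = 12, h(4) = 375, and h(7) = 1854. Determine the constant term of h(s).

Write h(s) = as^3 + bs^2 + cs + d. Substituting each data point gives a linear system:
  -8a + 4b - 2c + d = -45
  a + b + c + d = 12
  64a + 16b + 4c + d = 375
  343a + 49b + 7c + d = 1854
Solving the system yields a = 5, b = 2, c = 6, d = -1.
So h(s) = 5s³ + 2s² + 6s - 1.
The constant term is -1.

-1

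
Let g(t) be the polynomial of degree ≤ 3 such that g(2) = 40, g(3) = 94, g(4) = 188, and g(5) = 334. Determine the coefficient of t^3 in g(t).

2

Write g(t) = at^3 + bt^2 + ct + d. Substituting each data point gives a linear system:
  8a + 4b + 2c + d = 40
  27a + 9b + 3c + d = 94
  64a + 16b + 4c + d = 188
  125a + 25b + 5c + d = 334
Solving the system yields a = 2, b = 2, c = 6, d = 4.
So g(t) = 2t^3 + 2t^2 + 6t + 4.
The leading coefficient is 2.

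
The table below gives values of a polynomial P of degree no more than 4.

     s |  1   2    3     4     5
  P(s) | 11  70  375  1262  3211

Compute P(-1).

7

Using the Lagrange interpolation formula with nodes 1, 2, 3, 4, 5:
  L_0(s) = (s - 2)(s - 3)(s - 4)(s - 5) / 24
  L_1(s) = (s - 1)(s - 3)(s - 4)(s - 5) / -6
  L_2(s) = (s - 1)(s - 2)(s - 4)(s - 5) / 4
  L_3(s) = (s - 1)(s - 2)(s - 3)(s - 5) / -6
  L_4(s) = (s - 1)(s - 2)(s - 3)(s - 4) / 24
Then P(s) = 11·L_0(s) + 70·L_1(s) + 375·L_2(s) + 1262·L_3(s) + 3211·L_4(s).
Expanding and collecting terms gives P(s) = 6s^4 - 4s^3 - 3s^2 + 6s + 6.
Evaluating at s = -1: P(-1) = 7.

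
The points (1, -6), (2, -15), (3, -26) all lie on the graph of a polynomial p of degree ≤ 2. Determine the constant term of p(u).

Write p(u) = au^2 + bu + c. Substituting each data point gives a linear system:
  a + b + c = -6
  4a + 2b + c = -15
  9a + 3b + c = -26
Solving the system yields a = -1, b = -6, c = 1.
So p(u) = -u^2 - 6u + 1.
The constant term is 1.

1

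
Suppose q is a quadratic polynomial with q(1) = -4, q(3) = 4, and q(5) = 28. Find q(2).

Using the Lagrange interpolation formula with nodes 1, 3, 5:
  L_0(n) = (n - 3)(n - 5) / 8
  L_1(n) = (n - 1)(n - 5) / -4
  L_2(n) = (n - 1)(n - 3) / 8
Then q(n) = -4·L_0(n) + 4·L_1(n) + 28·L_2(n).
Expanding and collecting terms gives q(n) = 2n² - 4n - 2.
Evaluating at n = 2: q(2) = -2.

-2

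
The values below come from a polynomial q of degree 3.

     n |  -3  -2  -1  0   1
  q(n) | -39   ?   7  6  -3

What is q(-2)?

The 4 known points determine the degree-3 polynomial uniquely.
Write q(n) = an^3 + bn^2 + cn + d. Substituting each data point gives a linear system:
  -27a + 9b - 3c + d = -39
  -a + b - c + d = 7
  d = 6
  a + b + c + d = -3
Solving the system yields a = 1, b = -4, c = -6, d = 6.
So q(n) = n^3 - 4n^2 - 6n + 6.
Then q(-2) = -6.

-6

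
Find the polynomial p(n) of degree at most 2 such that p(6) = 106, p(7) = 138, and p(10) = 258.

p(n) = 2n^2 + 6n - 2

Write p(n) = an^2 + bn + c. Substituting each data point gives a linear system:
  36a + 6b + c = 106
  49a + 7b + c = 138
  100a + 10b + c = 258
Solving the system yields a = 2, b = 6, c = -2.
So p(n) = 2n^2 + 6n - 2.
Check: p(7) = 138. ✓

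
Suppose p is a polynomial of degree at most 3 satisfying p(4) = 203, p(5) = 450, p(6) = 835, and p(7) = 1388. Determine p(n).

Write p(n) = an^3 + bn^2 + cn + d. Substituting each data point gives a linear system:
  64a + 16b + 4c + d = 203
  125a + 25b + 5c + d = 450
  216a + 36b + 6c + d = 835
  343a + 49b + 7c + d = 1388
Solving the system yields a = 5, b = -6, c = -4, d = -5.
So p(n) = 5n³ - 6n² - 4n - 5.
Check: p(5) = 450. ✓

p(n) = 5n^3 - 6n^2 - 4n - 5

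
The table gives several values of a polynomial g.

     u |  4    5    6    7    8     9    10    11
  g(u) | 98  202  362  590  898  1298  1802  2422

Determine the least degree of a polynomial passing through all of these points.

3

Forward differences of the values at u = 4, 5, 6, 7, 8, 9, 10, 11:
  g  : 98  202  362  590  898  1298  1802  2422
  Δ  : 104  160  228  308  400  504  620
  Δ^2: 56  68  80  92  104  116
  Δ^3: 12  12  12  12  12
  Δ^4: 0  0  0  0
  Δ^5: 0  0  0
  Δ^6: 0  0
  Δ^7: 0
The third differences are constant (12) and nonzero, while all higher differences vanish, so the minimal degree is 3.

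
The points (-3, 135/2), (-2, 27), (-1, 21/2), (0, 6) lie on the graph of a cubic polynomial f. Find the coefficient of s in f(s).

Write f(s) = as^3 + bs^2 + cs + d. Substituting each data point gives a linear system:
  -27a + 9b - 3c + d = 135/2
  -8a + 4b - 2c + d = 27
  -a + b - c + d = 21/2
  d = 6
Solving the system yields a = -2, b = 0, c = -5/2, d = 6.
So f(s) = -2s³ - (5/2)s + 6.
The coefficient of s is -5/2.

-5/2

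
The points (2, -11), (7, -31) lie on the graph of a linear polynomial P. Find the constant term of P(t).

-3

Write P(t) = at + b. Substituting each data point gives a linear system:
  2a + b = -11
  7a + b = -31
Solving the system yields a = -4, b = -3.
So P(t) = -4t - 3.
The constant term is -3.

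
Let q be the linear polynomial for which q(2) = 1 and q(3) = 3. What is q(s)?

Using the Lagrange interpolation formula with nodes 2, 3:
  L_0(s) = (s - 3) / -1
  L_1(s) = (s - 2) / 1
Then q(s) = 1·L_0(s) + 3·L_1(s).
Expanding and collecting terms gives q(s) = 2s - 3.
Check: q(3) = 3. ✓

q(s) = 2s - 3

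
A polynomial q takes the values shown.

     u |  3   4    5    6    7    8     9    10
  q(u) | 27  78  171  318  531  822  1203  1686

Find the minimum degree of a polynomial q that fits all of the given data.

3

Forward differences of the values at u = 3, 4, 5, 6, 7, 8, 9, 10:
  q  : 27  78  171  318  531  822  1203  1686
  Δ  : 51  93  147  213  291  381  483
  Δ^2: 42  54  66  78  90  102
  Δ^3: 12  12  12  12  12
  Δ^4: 0  0  0  0
  Δ^5: 0  0  0
  Δ^6: 0  0
  Δ^7: 0
The third differences are constant (12) and nonzero, while all higher differences vanish, so the minimal degree is 3.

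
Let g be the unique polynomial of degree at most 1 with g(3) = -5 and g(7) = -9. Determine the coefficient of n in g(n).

Write g(n) = an + b. Substituting each data point gives a linear system:
  3a + b = -5
  7a + b = -9
Solving the system yields a = -1, b = -2.
So g(n) = -n - 2.
The leading coefficient is -1.

-1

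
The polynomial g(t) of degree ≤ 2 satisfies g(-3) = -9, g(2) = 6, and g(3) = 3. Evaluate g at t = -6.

Using the Lagrange interpolation formula with nodes -3, 2, 3:
  L_0(t) = (t - 2)(t - 3) / 30
  L_1(t) = (t + 3)(t - 3) / -5
  L_2(t) = (t + 3)(t - 2) / 6
Then g(t) = -9·L_0(t) + 6·L_1(t) + 3·L_2(t).
Expanding and collecting terms gives g(t) = -t^2 + 2t + 6.
Evaluating at t = -6: g(-6) = -42.

-42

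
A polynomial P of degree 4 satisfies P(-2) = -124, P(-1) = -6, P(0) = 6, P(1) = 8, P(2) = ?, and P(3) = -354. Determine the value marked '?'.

-48

On equispaced nodes a degree-4 polynomial has vanishing fifth forward difference, so
  - P(-2) + 5·P(-1) - 10·P(0) + 10·P(1) - 5·P(2) + P(3) = 0.
Substituting the known values and solving for P(2):
  -5·P(2) = 240
  P(2) = -48.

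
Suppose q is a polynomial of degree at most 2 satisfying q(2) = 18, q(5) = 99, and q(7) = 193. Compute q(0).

Using the Lagrange interpolation formula with nodes 2, 5, 7:
  L_0(x) = (x - 5)(x - 7) / 15
  L_1(x) = (x - 2)(x - 7) / -6
  L_2(x) = (x - 2)(x - 5) / 10
Then q(x) = 18·L_0(x) + 99·L_1(x) + 193·L_2(x).
Expanding and collecting terms gives q(x) = 4x^2 - x + 4.
Evaluating at x = 0: q(0) = 4.

4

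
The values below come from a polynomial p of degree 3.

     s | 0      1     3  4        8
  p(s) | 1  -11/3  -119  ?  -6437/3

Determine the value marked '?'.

-833/3

The 4 known points determine the degree-3 polynomial uniquely.
Write p(s) = as^3 + bs^2 + cs + d. Substituting each data point gives a linear system:
  d = 1
  a + b + c + d = -11/3
  27a + 9b + 3c + d = -119
  512a + 64b + 8c + d = -6437/3
Solving the system yields a = -4, b = -5/3, c = 1, d = 1.
So p(s) = -4s^3 - (5/3)s^2 + s + 1.
Then p(4) = -833/3.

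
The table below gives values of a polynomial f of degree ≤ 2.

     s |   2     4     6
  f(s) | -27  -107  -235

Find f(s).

f(s) = -6s^2 - 4s + 5

Write f(s) = as^2 + bs + c. Substituting each data point gives a linear system:
  4a + 2b + c = -27
  16a + 4b + c = -107
  36a + 6b + c = -235
Solving the system yields a = -6, b = -4, c = 5.
So f(s) = -6s^2 - 4s + 5.
Check: f(2) = -27. ✓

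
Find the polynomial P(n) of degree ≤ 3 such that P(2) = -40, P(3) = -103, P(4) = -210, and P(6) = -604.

Write P(n) = an^3 + bn^2 + cn + d. Substituting each data point gives a linear system:
  8a + 4b + 2c + d = -40
  27a + 9b + 3c + d = -103
  64a + 16b + 4c + d = -210
  216a + 36b + 6c + d = -604
Solving the system yields a = -2, b = -4, c = -5, d = 2.
So P(n) = -2n^3 - 4n^2 - 5n + 2.
Check: P(4) = -210. ✓

P(n) = -2n^3 - 4n^2 - 5n + 2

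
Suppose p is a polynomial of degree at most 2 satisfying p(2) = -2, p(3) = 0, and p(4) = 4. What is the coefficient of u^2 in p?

Write p(u) = au^2 + bu + c. Substituting each data point gives a linear system:
  4a + 2b + c = -2
  9a + 3b + c = 0
  16a + 4b + c = 4
Solving the system yields a = 1, b = -3, c = 0.
So p(u) = u² - 3u.
The leading coefficient is 1.

1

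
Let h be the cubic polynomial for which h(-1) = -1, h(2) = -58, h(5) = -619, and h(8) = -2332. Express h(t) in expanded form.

Write h(t) = at^3 + bt^2 + ct + d. Substituting each data point gives a linear system:
  -a + b - c + d = -1
  8a + 4b + 2c + d = -58
  125a + 25b + 5c + d = -619
  512a + 64b + 8c + d = -2332
Solving the system yields a = -4, b = -4, c = -3, d = -4.
So h(t) = -4t^3 - 4t^2 - 3t - 4.
Check: h(8) = -2332. ✓

h(t) = -4t^3 - 4t^2 - 3t - 4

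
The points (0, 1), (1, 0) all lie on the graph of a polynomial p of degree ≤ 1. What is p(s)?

Write p(s) = as + b. Substituting each data point gives a linear system:
  b = 1
  a + b = 0
Solving the system yields a = -1, b = 1.
So p(s) = -s + 1.
Check: p(0) = 1. ✓

p(s) = -s + 1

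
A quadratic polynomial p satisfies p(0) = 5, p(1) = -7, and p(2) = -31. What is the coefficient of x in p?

Write p(x) = ax^2 + bx + c. Substituting each data point gives a linear system:
  c = 5
  a + b + c = -7
  4a + 2b + c = -31
Solving the system yields a = -6, b = -6, c = 5.
So p(x) = -6x^2 - 6x + 5.
The coefficient of x is -6.

-6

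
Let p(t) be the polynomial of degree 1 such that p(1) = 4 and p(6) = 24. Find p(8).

32

Write p(t) = at + b. Substituting each data point gives a linear system:
  a + b = 4
  6a + b = 24
Solving the system yields a = 4, b = 0.
So p(t) = 4t.
Then p(8) = 32.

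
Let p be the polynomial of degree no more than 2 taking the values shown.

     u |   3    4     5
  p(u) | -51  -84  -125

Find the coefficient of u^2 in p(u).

-4

Write p(u) = au^2 + bu + c. Substituting each data point gives a linear system:
  9a + 3b + c = -51
  16a + 4b + c = -84
  25a + 5b + c = -125
Solving the system yields a = -4, b = -5, c = 0.
So p(u) = -4u^2 - 5u.
The leading coefficient is -4.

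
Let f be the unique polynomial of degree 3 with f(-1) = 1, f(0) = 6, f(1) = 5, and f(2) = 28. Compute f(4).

266

Write f(x) = ax^3 + bx^2 + cx + d. Substituting each data point gives a linear system:
  -a + b - c + d = 1
  d = 6
  a + b + c + d = 5
  8a + 4b + 2c + d = 28
Solving the system yields a = 5, b = -3, c = -3, d = 6.
So f(x) = 5x^3 - 3x^2 - 3x + 6.
Then f(4) = 266.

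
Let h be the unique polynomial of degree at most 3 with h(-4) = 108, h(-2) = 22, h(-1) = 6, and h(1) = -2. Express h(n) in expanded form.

h(n) = -n^3 + 2n^2 - 3n

Using the Lagrange interpolation formula with nodes -4, -2, -1, 1:
  L_0(n) = (n + 2)(n + 1)(n - 1) / -30
  L_1(n) = (n + 4)(n + 1)(n - 1) / 6
  L_2(n) = (n + 4)(n + 2)(n - 1) / -6
  L_3(n) = (n + 4)(n + 2)(n + 1) / 30
Then h(n) = 108·L_0(n) + 22·L_1(n) + 6·L_2(n) - 2·L_3(n).
Expanding and collecting terms gives h(n) = -n^3 + 2n^2 - 3n.
Check: h(-2) = 22. ✓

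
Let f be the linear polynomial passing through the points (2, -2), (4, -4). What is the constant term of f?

0

Write f(x) = ax + b. Substituting each data point gives a linear system:
  2a + b = -2
  4a + b = -4
Solving the system yields a = -1, b = 0.
So f(x) = -x.
The constant term is 0.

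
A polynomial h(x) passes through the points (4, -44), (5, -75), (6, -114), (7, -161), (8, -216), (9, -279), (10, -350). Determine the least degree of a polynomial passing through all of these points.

2

Forward differences of the values at x = 4, 5, 6, 7, 8, 9, 10:
  h  : -44  -75  -114  -161  -216  -279  -350
  Δ  : -31  -39  -47  -55  -63  -71
  Δ^2: -8  -8  -8  -8  -8
  Δ^3: 0  0  0  0
  Δ^4: 0  0  0
  Δ^5: 0  0
  Δ^6: 0
The second differences are constant (-8) and nonzero, while all higher differences vanish, so the minimal degree is 2.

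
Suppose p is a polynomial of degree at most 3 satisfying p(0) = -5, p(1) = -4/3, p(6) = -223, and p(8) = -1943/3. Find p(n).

Write p(n) = an^3 + bn^2 + cn + d. Substituting each data point gives a linear system:
  d = -5
  a + b + c + d = -4/3
  216a + 36b + 6c + d = -223
  512a + 64b + 8c + d = -1943/3
Solving the system yields a = -2, b = 6, c = -1/3, d = -5.
So p(n) = -2n^3 + 6n^2 - (1/3)n - 5.
Check: p(8) = -1943/3. ✓

p(n) = -2n^3 + 6n^2 - (1/3)n - 5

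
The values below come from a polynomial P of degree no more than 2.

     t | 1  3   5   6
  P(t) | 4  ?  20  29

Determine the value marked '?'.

8

The 3 known points determine the degree-2 polynomial uniquely.
Write P(t) = at^2 + bt + c. Substituting each data point gives a linear system:
  a + b + c = 4
  25a + 5b + c = 20
  36a + 6b + c = 29
Solving the system yields a = 1, b = -2, c = 5.
So P(t) = t² - 2t + 5.
Then P(3) = 8.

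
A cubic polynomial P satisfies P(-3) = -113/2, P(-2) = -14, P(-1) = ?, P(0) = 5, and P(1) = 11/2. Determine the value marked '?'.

5/2

On equispaced nodes a degree-3 polynomial has vanishing fourth forward difference, so
  P(-3) - 4·P(-2) + 6·P(-1) - 4·P(0) + P(1) = 0.
Substituting the known values and solving for P(-1):
  6·P(-1) = 15
  P(-1) = 5/2.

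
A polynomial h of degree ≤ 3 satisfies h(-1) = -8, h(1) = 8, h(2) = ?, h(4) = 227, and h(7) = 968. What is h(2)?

The 4 known points determine the degree-3 polynomial uniquely.
Write h(s) = as^3 + bs^2 + cs + d. Substituting each data point gives a linear system:
  -a + b - c + d = -8
  a + b + c + d = 8
  64a + 16b + 4c + d = 227
  343a + 49b + 7c + d = 968
Solving the system yields a = 2, b = 5, c = 6, d = -5.
So h(s) = 2s^3 + 5s^2 + 6s - 5.
Then h(2) = 43.

43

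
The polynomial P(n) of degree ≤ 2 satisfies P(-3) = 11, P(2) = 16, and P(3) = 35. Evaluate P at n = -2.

0

Write P(n) = an^2 + bn + c. Substituting each data point gives a linear system:
  9a - 3b + c = 11
  4a + 2b + c = 16
  9a + 3b + c = 35
Solving the system yields a = 3, b = 4, c = -4.
So P(n) = 3n² + 4n - 4.
Then P(-2) = 0.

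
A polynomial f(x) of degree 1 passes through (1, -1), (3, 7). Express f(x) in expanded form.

Using the Lagrange interpolation formula with nodes 1, 3:
  L_0(x) = (x - 3) / -2
  L_1(x) = (x - 1) / 2
Then f(x) = -1·L_0(x) + 7·L_1(x).
Expanding and collecting terms gives f(x) = 4x - 5.
Check: f(3) = 7. ✓

f(x) = 4x - 5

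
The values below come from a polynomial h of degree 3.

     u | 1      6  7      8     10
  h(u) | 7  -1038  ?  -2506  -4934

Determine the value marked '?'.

-1667

The 4 known points determine the degree-3 polynomial uniquely.
Write h(u) = au^3 + bu^2 + cu + d. Substituting each data point gives a linear system:
  a + b + c + d = 7
  216a + 36b + 6c + d = -1038
  512a + 64b + 8c + d = -2506
  1000a + 100b + 10c + d = -4934
Solving the system yields a = -5, b = 0, c = 6, d = 6.
So h(u) = -5u^3 + 6u + 6.
Then h(7) = -1667.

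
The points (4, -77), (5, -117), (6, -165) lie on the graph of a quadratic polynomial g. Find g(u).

g(u) = -4u^2 - 4u + 3

Using the Lagrange interpolation formula with nodes 4, 5, 6:
  L_0(u) = (u - 5)(u - 6) / 2
  L_1(u) = (u - 4)(u - 6) / -1
  L_2(u) = (u - 4)(u - 5) / 2
Then g(u) = -77·L_0(u) - 117·L_1(u) - 165·L_2(u).
Expanding and collecting terms gives g(u) = -4u² - 4u + 3.
Check: g(5) = -117. ✓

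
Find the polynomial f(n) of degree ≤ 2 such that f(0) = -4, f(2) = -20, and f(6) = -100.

Write f(n) = an^2 + bn + c. Substituting each data point gives a linear system:
  c = -4
  4a + 2b + c = -20
  36a + 6b + c = -100
Solving the system yields a = -2, b = -4, c = -4.
So f(n) = -2n² - 4n - 4.
Check: f(2) = -20. ✓

f(n) = -2n^2 - 4n - 4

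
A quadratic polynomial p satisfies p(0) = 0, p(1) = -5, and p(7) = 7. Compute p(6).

0

Using the Lagrange interpolation formula with nodes 0, 1, 7:
  L_0(x) = (x - 1)(x - 7) / 7
  L_1(x) = x(x - 7) / -6
  L_2(x) = x(x - 1) / 42
Then p(x) = 0·L_0(x) - 5·L_1(x) + 7·L_2(x).
Expanding and collecting terms gives p(x) = x² - 6x.
Evaluating at x = 6: p(6) = 0.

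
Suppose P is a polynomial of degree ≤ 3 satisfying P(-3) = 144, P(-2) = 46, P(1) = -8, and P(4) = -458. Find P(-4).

Write P(t) = at^3 + bt^2 + ct + d. Substituting each data point gives a linear system:
  -27a + 9b - 3c + d = 144
  -8a + 4b - 2c + d = 46
  a + b + c + d = -8
  64a + 16b + 4c + d = -458
Solving the system yields a = -6, b = -4, c = -4, d = 6.
So P(t) = -6t^3 - 4t^2 - 4t + 6.
Then P(-4) = 342.

342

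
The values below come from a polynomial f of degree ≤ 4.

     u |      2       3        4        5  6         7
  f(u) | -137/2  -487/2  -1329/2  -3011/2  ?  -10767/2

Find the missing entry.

On equispaced nodes a degree-4 polynomial has vanishing fifth forward difference, so
  - f(2) + 5·f(3) - 10·f(4) + 10·f(5) - 5·f(6) + f(7) = 0.
Substituting the known values and solving for f(6):
  -5·f(6) = 29885/2
  f(6) = -5977/2.

-5977/2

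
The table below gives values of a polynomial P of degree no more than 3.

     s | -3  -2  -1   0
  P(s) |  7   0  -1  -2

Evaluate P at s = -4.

Using the Lagrange interpolation formula with nodes -3, -2, -1, 0:
  L_0(s) = (s + 2)(s + 1)s / -6
  L_1(s) = (s + 3)(s + 1)s / 2
  L_2(s) = (s + 3)(s + 2)s / -2
  L_3(s) = (s + 3)(s + 2)(s + 1) / 6
Then P(s) = 7·L_0(s) + 0·L_1(s) - 1·L_2(s) - 2·L_3(s).
Expanding and collecting terms gives P(s) = -s^3 - 3s^2 - 3s - 2.
Evaluating at s = -4: P(-4) = 26.

26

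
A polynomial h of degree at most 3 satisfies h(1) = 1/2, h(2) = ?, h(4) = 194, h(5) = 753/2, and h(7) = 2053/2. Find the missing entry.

24

The 4 known points determine the degree-3 polynomial uniquely.
Write h(x) = ax^3 + bx^2 + cx + d. Substituting each data point gives a linear system:
  a + b + c + d = 1/2
  64a + 16b + 4c + d = 194
  125a + 25b + 5c + d = 753/2
  343a + 49b + 7c + d = 2053/2
Solving the system yields a = 3, b = -1/2, c = 4, d = -6.
So h(x) = 3x³ - (1/2)x² + 4x - 6.
Then h(2) = 24.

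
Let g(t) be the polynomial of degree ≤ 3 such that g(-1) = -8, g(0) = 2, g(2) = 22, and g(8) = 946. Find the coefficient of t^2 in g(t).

Write g(t) = at^3 + bt^2 + ct + d. Substituting each data point gives a linear system:
  -a + b - c + d = -8
  d = 2
  8a + 4b + 2c + d = 22
  512a + 64b + 8c + d = 946
Solving the system yields a = 2, b = -2, c = 6, d = 2.
So g(t) = 2t³ - 2t² + 6t + 2.
The coefficient of t^2 is -2.

-2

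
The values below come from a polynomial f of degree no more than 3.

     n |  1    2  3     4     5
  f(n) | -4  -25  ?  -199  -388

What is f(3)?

On equispaced nodes a degree-3 polynomial has vanishing fourth forward difference, so
  f(1) - 4·f(2) + 6·f(3) - 4·f(4) + f(5) = 0.
Substituting the known values and solving for f(3):
  6·f(3) = -504
  f(3) = -84.

-84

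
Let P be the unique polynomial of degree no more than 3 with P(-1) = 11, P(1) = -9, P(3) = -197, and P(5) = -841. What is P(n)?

Using the Lagrange interpolation formula with nodes -1, 1, 3, 5:
  L_0(n) = (n - 1)(n - 3)(n - 5) / -48
  L_1(n) = (n + 1)(n - 3)(n - 5) / 16
  L_2(n) = (n + 1)(n - 1)(n - 5) / -16
  L_3(n) = (n + 1)(n - 1)(n - 3) / 48
Then P(n) = 11·L_0(n) - 9·L_1(n) - 197·L_2(n) - 841·L_3(n).
Expanding and collecting terms gives P(n) = -6n³ - 3n² - 4n + 4.
Check: P(-1) = 11. ✓

P(n) = -6n^3 - 3n^2 - 4n + 4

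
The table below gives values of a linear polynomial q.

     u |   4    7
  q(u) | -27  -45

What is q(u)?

Write q(u) = au + b. Substituting each data point gives a linear system:
  4a + b = -27
  7a + b = -45
Solving the system yields a = -6, b = -3.
So q(u) = -6u - 3.
Check: q(7) = -45. ✓

q(u) = -6u - 3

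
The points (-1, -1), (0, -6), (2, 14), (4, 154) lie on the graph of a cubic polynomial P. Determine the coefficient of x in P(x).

-4

Write P(x) = ax^3 + bx^2 + cx + d. Substituting each data point gives a linear system:
  -a + b - c + d = -1
  d = -6
  8a + 4b + 2c + d = 14
  64a + 16b + 4c + d = 154
Solving the system yields a = 2, b = 3, c = -4, d = -6.
So P(x) = 2x^3 + 3x^2 - 4x - 6.
The coefficient of x is -4.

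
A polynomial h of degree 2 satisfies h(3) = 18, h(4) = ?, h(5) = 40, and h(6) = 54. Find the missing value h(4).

The 3 known points determine the degree-2 polynomial uniquely.
Write h(n) = an^2 + bn + c. Substituting each data point gives a linear system:
  9a + 3b + c = 18
  25a + 5b + c = 40
  36a + 6b + c = 54
Solving the system yields a = 1, b = 3, c = 0.
So h(n) = n² + 3n.
Then h(4) = 28.

28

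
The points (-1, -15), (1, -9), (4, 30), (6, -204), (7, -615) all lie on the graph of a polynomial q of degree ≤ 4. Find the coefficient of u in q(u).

-3

Write q(u) = au^4 + bu^3 + cu^2 + du + e. Substituting each data point gives a linear system:
  a - b + c - d + e = -15
  a + b + c + d + e = -9
  256a + 64b + 16c + 4d + e = 30
  1296a + 216b + 36c + 6d + e = -204
  2401a + 343b + 49c + 7d + e = -615
Solving the system yields a = -1, b = 6, c = -5, d = -3, e = -6.
So q(u) = -u⁴ + 6u³ - 5u² - 3u - 6.
The coefficient of u is -3.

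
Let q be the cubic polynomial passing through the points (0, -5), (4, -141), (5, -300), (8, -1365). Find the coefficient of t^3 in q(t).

Write q(t) = at^3 + bt^2 + ct + d. Substituting each data point gives a linear system:
  d = -5
  64a + 16b + 4c + d = -141
  125a + 25b + 5c + d = -300
  512a + 64b + 8c + d = -1365
Solving the system yields a = -3, b = 2, c = 6, d = -5.
So q(t) = -3t^3 + 2t^2 + 6t - 5.
The leading coefficient is -3.

-3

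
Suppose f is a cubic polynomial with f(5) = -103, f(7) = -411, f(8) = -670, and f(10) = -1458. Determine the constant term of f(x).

2

Write f(x) = ax^3 + bx^2 + cx + d. Substituting each data point gives a linear system:
  125a + 25b + 5c + d = -103
  343a + 49b + 7c + d = -411
  512a + 64b + 8c + d = -670
  1000a + 100b + 10c + d = -1458
Solving the system yields a = -2, b = 5, c = 4, d = 2.
So f(x) = -2x^3 + 5x^2 + 4x + 2.
The constant term is 2.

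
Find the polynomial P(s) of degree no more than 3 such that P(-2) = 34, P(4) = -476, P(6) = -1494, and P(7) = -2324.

P(s) = -6s^3 - 5s^2 - 3s

Using the Lagrange interpolation formula with nodes -2, 4, 6, 7:
  L_0(s) = (s - 4)(s - 6)(s - 7) / -432
  L_1(s) = (s + 2)(s - 6)(s - 7) / 36
  L_2(s) = (s + 2)(s - 4)(s - 7) / -16
  L_3(s) = (s + 2)(s - 4)(s - 6) / 27
Then P(s) = 34·L_0(s) - 476·L_1(s) - 1494·L_2(s) - 2324·L_3(s).
Expanding and collecting terms gives P(s) = -6s^3 - 5s^2 - 3s.
Check: P(-2) = 34. ✓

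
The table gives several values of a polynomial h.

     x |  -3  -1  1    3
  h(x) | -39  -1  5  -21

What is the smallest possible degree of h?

Forward differences of the values at x = -3, -1, 1, 3:
  h  : -39  -1  5  -21
  Δ  : 38  6  -26
  Δ^2: -32  -32
  Δ^3: 0
The second differences are constant (-32) and nonzero, while all higher differences vanish, so the minimal degree is 2.

2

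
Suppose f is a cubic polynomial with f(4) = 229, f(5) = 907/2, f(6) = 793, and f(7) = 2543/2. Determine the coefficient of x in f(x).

Write f(x) = ax^3 + bx^2 + cx + d. Substituting each data point gives a linear system:
  64a + 16b + 4c + d = 229
  125a + 25b + 5c + d = 907/2
  216a + 36b + 6c + d = 793
  343a + 49b + 7c + d = 2543/2
Solving the system yields a = 4, b = -5/2, c = 3, d = 1.
So f(x) = 4x^3 - (5/2)x^2 + 3x + 1.
The coefficient of x is 3.

3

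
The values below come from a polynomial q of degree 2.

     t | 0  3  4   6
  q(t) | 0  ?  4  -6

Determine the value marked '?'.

The 3 known points determine the degree-2 polynomial uniquely.
Write q(t) = at^2 + bt + c. Substituting each data point gives a linear system:
  c = 0
  16a + 4b + c = 4
  36a + 6b + c = -6
Solving the system yields a = -1, b = 5, c = 0.
So q(t) = -t^2 + 5t.
Then q(3) = 6.

6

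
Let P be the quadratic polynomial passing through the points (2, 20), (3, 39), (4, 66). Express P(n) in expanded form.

P(n) = 4n^2 - n + 6

Write P(n) = an^2 + bn + c. Substituting each data point gives a linear system:
  4a + 2b + c = 20
  9a + 3b + c = 39
  16a + 4b + c = 66
Solving the system yields a = 4, b = -1, c = 6.
So P(n) = 4n² - n + 6.
Check: P(4) = 66. ✓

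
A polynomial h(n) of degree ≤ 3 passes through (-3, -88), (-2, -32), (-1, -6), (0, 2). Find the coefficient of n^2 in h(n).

-3

Write h(n) = an^3 + bn^2 + cn + d. Substituting each data point gives a linear system:
  -27a + 9b - 3c + d = -88
  -8a + 4b - 2c + d = -32
  -a + b - c + d = -6
  d = 2
Solving the system yields a = 2, b = -3, c = 3, d = 2.
So h(n) = 2n^3 - 3n^2 + 3n + 2.
The coefficient of n^2 is -3.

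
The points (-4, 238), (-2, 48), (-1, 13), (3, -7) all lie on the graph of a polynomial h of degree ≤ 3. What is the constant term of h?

Write h(t) = at^3 + bt^2 + ct + d. Substituting each data point gives a linear system:
  -64a + 16b - 4c + d = 238
  -8a + 4b - 2c + d = 48
  -a + b - c + d = 13
  27a + 9b + 3c + d = -7
Solving the system yields a = -2, b = 6, c = -3, d = 2.
So h(t) = -2t^3 + 6t^2 - 3t + 2.
The constant term is 2.

2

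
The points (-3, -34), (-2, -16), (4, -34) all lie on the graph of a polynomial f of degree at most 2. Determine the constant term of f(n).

2

Write f(n) = an^2 + bn + c. Substituting each data point gives a linear system:
  9a - 3b + c = -34
  4a - 2b + c = -16
  16a + 4b + c = -34
Solving the system yields a = -3, b = 3, c = 2.
So f(n) = -3n^2 + 3n + 2.
The constant term is 2.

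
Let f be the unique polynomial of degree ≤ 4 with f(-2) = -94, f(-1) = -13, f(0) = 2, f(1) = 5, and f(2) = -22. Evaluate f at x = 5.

Write f(x) = ax^4 + bx^3 + cx^2 + dx + e. Substituting each data point gives a linear system:
  16a - 8b + 4c - 2d + e = -94
  a - b + c - d + e = -13
  e = 2
  a + b + c + d + e = 5
  16a + 8b + 4c + 2d + e = -22
Solving the system yields a = -3, b = 3, c = -3, d = 6, e = 2.
So f(x) = -3x⁴ + 3x³ - 3x² + 6x + 2.
Then f(5) = -1543.

-1543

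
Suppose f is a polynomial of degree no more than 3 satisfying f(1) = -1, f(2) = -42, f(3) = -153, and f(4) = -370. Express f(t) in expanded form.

Using the Lagrange interpolation formula with nodes 1, 2, 3, 4:
  L_0(t) = (t - 2)(t - 3)(t - 4) / -6
  L_1(t) = (t - 1)(t - 3)(t - 4) / 2
  L_2(t) = (t - 1)(t - 2)(t - 4) / -2
  L_3(t) = (t - 1)(t - 2)(t - 3) / 6
Then f(t) = -1·L_0(t) - 42·L_1(t) - 153·L_2(t) - 370·L_3(t).
Expanding and collecting terms gives f(t) = -6t^3 + t^2 - 2t + 6.
Check: f(2) = -42. ✓

f(t) = -6t^3 + t^2 - 2t + 6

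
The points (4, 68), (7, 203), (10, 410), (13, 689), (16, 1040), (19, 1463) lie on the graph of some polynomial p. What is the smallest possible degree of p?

Forward differences of the values at t = 4, 7, 10, 13, 16, 19:
  p  : 68  203  410  689  1040  1463
  Δ  : 135  207  279  351  423
  Δ^2: 72  72  72  72
  Δ^3: 0  0  0
  Δ^4: 0  0
  Δ^5: 0
The second differences are constant (72) and nonzero, while all higher differences vanish, so the minimal degree is 2.

2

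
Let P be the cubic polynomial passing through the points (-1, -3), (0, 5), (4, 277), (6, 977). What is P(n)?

Using the Lagrange interpolation formula with nodes -1, 0, 4, 6:
  L_0(n) = n(n - 4)(n - 6) / -35
  L_1(n) = (n + 1)(n - 4)(n - 6) / 24
  L_2(n) = (n + 1)n(n - 6) / -40
  L_3(n) = (n + 1)n(n - 4) / 84
Then P(n) = -3·L_0(n) + 5·L_1(n) + 277·L_2(n) + 977·L_3(n).
Expanding and collecting terms gives P(n) = 5n^3 - 3n^2 + 5.
Check: P(6) = 977. ✓

P(n) = 5n^3 - 3n^2 + 5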